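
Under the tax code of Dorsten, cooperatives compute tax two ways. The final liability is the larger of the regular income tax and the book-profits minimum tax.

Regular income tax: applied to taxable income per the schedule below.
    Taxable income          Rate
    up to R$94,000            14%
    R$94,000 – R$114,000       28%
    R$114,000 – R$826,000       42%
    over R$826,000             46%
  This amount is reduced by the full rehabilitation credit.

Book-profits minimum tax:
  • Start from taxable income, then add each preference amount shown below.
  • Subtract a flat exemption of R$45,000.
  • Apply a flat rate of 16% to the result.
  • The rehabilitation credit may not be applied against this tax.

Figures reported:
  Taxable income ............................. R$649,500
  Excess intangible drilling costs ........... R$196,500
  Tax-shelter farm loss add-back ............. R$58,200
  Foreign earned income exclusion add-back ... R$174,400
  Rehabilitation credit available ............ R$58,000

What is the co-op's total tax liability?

Regular income tax:
  R$94,000 × 14% = R$13,160
  R$20,000 × 28% = R$5,600
  R$535,500 × 42% = R$224,910
  → R$243,670
  Less rehabilitation credit R$58,000 → R$185,670

Book-profits minimum tax:
  Adjusted income: R$649,500 + R$196,500 + R$58,200 + R$174,400 = R$1,078,600
  Less exemption R$45,000 → base R$1,033,600
  R$1,033,600 × 16% = R$165,376

R$185,670 > R$165,376, so the regular income tax governs.

R$185,670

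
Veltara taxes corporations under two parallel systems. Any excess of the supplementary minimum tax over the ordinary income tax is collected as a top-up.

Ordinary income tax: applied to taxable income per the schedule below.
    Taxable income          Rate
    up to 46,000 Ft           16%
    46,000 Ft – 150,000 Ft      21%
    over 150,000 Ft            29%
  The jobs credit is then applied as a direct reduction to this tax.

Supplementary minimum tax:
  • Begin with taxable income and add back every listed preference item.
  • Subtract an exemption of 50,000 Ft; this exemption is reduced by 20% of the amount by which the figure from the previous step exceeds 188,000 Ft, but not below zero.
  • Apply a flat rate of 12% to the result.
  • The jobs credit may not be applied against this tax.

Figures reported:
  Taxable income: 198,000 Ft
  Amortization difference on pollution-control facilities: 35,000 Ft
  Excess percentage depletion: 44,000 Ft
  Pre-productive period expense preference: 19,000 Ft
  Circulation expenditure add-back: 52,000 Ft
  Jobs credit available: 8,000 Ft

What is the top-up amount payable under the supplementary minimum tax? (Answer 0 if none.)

Ordinary income tax:
  46,000 Ft × 16% = 7,360 Ft
  104,000 Ft × 21% = 21,840 Ft
  48,000 Ft × 29% = 13,920 Ft
  → 43,120 Ft
  Less jobs credit 8,000 Ft → 35,120 Ft

Supplementary minimum tax:
  Adjusted income: 198,000 Ft + 35,000 Ft + 44,000 Ft + 19,000 Ft + 52,000 Ft = 348,000 Ft
  Exemption: 50,000 Ft − 20% × (348,000 Ft − 188,000 Ft) = 50,000 Ft − 32,000 Ft = 18,000 Ft
  Base: 348,000 Ft − 18,000 Ft = 330,000 Ft
  330,000 Ft × 12% = 39,600 Ft

Excess of supplementary minimum tax over ordinary income tax: 39,600 Ft − 35,120 Ft = 4,480 Ft.

4,480 Ft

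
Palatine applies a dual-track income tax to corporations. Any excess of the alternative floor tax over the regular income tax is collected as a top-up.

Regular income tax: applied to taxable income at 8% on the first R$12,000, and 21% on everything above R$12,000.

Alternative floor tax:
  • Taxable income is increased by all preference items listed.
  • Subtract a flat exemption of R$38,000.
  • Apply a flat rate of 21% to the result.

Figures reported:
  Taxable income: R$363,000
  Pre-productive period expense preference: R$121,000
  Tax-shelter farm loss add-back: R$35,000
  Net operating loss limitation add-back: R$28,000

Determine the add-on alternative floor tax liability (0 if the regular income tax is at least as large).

Regular income tax:
  R$12,000 × 8% = R$960
  R$351,000 × 21% = R$73,710
  → R$74,670

Alternative floor tax:
  Adjusted income: R$363,000 + R$121,000 + R$35,000 + R$28,000 = R$547,000
  Less exemption R$38,000 → base R$509,000
  R$509,000 × 21% = R$106,890

Excess of alternative floor tax over regular income tax: R$106,890 − R$74,670 = R$32,220.

R$32,220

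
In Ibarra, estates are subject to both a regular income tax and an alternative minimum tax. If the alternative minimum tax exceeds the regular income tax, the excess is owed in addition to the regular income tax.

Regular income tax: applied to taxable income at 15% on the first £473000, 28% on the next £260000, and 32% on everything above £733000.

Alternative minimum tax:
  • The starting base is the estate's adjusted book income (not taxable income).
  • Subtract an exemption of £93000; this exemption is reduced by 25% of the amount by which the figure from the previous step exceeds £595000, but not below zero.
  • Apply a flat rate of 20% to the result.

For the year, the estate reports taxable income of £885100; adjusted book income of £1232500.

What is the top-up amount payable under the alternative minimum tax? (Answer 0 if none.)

£54078

Regular income tax:
  £473000 × 15% = £70950
  £260000 × 28% = £72800
  £152100 × 32% = £48672
  → £192422

Alternative minimum tax:
  Base (adjusted book income): £1232500
  Exemption: 25% × (£1232500 − £595000) = £159375 ≥ £93000, so the exemption is fully phased out
  Base: £1232500 − £0 = £1232500
  £1232500 × 20% = £246500

Excess of alternative minimum tax over regular income tax: £246500 − £192422 = £54078.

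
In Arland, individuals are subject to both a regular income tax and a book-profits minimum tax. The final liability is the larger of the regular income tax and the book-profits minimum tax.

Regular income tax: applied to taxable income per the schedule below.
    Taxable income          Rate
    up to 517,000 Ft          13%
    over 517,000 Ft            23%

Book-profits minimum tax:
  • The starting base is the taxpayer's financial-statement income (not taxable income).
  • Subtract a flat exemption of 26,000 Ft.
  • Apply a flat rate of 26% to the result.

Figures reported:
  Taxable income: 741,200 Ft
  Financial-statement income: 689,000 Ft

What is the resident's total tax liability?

172,380 Ft

Book-profits minimum tax:
  Base (financial-statement income): 689,000 Ft
  Less exemption 26,000 Ft → base 663,000 Ft
  663,000 Ft × 26% = 172,380 Ft

Regular income tax:
  517,000 Ft × 13% = 67,210 Ft
  224,200 Ft × 23% = 51,566 Ft
  → 118,776 Ft

172,380 Ft > 118,776 Ft, so the book-profits minimum tax is the binding amount.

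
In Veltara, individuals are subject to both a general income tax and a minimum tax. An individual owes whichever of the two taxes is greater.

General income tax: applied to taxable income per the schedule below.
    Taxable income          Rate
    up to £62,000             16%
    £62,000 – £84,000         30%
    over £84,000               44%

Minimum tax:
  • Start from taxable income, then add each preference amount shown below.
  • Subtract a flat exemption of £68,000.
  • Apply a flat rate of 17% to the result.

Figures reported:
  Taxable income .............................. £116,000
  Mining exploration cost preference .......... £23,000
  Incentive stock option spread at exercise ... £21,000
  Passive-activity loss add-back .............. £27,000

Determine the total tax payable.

General income tax:
  £62,000 × 16% = £9,920
  £22,000 × 30% = £6,600
  £32,000 × 44% = £14,080
  → £30,600

Minimum tax:
  Adjusted income: £116,000 + £23,000 + £21,000 + £27,000 = £187,000
  Less exemption £68,000 → base £119,000
  £119,000 × 17% = £20,230

£30,600 > £20,230, so the general income tax governs.

£30,600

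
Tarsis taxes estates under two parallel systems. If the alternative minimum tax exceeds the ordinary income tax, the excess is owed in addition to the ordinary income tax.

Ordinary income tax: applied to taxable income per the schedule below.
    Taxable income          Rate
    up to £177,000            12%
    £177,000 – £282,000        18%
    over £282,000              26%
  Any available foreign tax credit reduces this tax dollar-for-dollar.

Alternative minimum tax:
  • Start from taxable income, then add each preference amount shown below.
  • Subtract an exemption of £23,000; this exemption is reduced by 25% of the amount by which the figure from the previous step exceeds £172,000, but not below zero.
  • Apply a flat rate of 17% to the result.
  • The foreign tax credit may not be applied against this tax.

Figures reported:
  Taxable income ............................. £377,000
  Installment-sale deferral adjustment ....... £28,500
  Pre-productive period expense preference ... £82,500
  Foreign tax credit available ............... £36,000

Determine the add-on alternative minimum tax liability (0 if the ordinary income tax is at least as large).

Ordinary income tax:
  £177,000 × 12% = £21,240
  £105,000 × 18% = £18,900
  £95,000 × 26% = £24,700
  → £64,840
  Less foreign tax credit £36,000 → £28,840

Alternative minimum tax:
  Adjusted income: £377,000 + £28,500 + £82,500 = £488,000
  Exemption: 25% × (£488,000 − £172,000) = £79,000 ≥ £23,000, so the exemption is fully phased out
  Base: £488,000 − £0 = £488,000
  £488,000 × 17% = £82,960

Excess of alternative minimum tax over ordinary income tax: £82,960 − £28,840 = £54,120.

£54,120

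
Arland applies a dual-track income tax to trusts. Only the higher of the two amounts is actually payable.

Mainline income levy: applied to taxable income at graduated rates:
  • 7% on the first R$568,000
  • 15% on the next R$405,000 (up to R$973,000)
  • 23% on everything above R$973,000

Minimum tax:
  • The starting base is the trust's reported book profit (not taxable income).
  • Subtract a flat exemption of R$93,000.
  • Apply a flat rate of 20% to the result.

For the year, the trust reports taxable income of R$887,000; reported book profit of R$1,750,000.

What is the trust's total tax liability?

R$331,400

Minimum tax:
  Base (reported book profit): R$1,750,000
  Less exemption R$93,000 → base R$1,657,000
  R$1,657,000 × 20% = R$331,400

Mainline income levy:
  R$568,000 × 7% = R$39,760
  R$319,000 × 15% = R$47,850
  → R$87,610

R$331,400 > R$87,610, so the minimum tax is the binding amount.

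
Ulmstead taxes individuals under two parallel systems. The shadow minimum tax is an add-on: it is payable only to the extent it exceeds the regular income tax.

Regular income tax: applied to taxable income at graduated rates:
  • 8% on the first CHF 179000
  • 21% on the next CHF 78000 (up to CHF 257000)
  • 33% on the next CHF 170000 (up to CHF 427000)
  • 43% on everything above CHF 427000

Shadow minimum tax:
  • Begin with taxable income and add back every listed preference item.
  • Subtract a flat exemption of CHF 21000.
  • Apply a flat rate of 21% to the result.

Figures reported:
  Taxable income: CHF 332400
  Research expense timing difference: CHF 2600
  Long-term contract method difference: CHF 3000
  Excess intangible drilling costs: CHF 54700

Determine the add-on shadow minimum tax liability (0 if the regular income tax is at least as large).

CHF 22475

Regular income tax:
  CHF 179000 × 8% = CHF 14320
  CHF 78000 × 21% = CHF 16380
  CHF 75400 × 33% = CHF 24882
  → CHF 55582

Shadow minimum tax:
  Adjusted income: CHF 332400 + CHF 2600 + CHF 3000 + CHF 54700 = CHF 392700
  Less exemption CHF 21000 → base CHF 371700
  CHF 371700 × 21% = CHF 78057

Excess of shadow minimum tax over regular income tax: CHF 78057 − CHF 55582 = CHF 22475.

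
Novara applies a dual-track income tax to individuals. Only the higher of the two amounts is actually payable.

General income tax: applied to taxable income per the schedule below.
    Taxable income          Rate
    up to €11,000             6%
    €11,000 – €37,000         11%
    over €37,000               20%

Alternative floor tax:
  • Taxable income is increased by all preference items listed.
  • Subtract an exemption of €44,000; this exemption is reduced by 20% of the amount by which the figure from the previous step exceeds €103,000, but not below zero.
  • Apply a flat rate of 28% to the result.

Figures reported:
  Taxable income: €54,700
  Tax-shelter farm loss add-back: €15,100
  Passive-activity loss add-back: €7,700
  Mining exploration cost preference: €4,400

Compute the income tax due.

General income tax:
  €11,000 × 6% = €660
  €26,000 × 11% = €2,860
  €17,700 × 20% = €3,540
  → €7,060

Alternative floor tax:
  Adjusted income: €54,700 + €15,100 + €7,700 + €4,400 = €81,900
  Exemption: €81,900 ≤ €103,000, so full €44,000 applies
  Base: €81,900 − €44,000 = €37,900
  €37,900 × 28% = €10,612

€10,612 > €7,060, so the alternative floor tax is the binding amount.

€10,612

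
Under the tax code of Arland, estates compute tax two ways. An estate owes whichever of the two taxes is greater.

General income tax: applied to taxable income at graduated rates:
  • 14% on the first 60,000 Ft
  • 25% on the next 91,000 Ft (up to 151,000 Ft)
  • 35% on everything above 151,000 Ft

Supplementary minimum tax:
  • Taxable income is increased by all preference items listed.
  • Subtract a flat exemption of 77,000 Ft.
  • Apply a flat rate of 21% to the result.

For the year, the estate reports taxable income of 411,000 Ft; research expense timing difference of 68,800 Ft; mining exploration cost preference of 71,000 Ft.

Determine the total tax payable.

Supplementary minimum tax:
  Adjusted income: 411,000 Ft + 68,800 Ft + 71,000 Ft = 550,800 Ft
  Less exemption 77,000 Ft → base 473,800 Ft
  473,800 Ft × 21% = 99,498 Ft

General income tax:
  60,000 Ft × 14% = 8,400 Ft
  91,000 Ft × 25% = 22,750 Ft
  260,000 Ft × 35% = 91,000 Ft
  → 122,150 Ft

122,150 Ft > 99,498 Ft, so the general income tax governs.

122,150 Ft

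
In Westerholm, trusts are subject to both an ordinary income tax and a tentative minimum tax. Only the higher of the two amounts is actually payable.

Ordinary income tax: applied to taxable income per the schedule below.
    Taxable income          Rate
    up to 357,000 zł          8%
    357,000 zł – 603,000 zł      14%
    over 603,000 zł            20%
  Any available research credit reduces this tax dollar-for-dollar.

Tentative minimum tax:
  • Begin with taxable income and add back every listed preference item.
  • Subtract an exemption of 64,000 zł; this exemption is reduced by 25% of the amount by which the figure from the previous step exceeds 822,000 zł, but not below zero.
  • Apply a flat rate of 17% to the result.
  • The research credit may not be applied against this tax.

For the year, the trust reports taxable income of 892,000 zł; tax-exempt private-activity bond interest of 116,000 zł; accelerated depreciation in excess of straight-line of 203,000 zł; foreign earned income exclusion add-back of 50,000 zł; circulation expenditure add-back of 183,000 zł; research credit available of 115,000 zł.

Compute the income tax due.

Ordinary income tax:
  357,000 zł × 8% = 28,560 zł
  246,000 zł × 14% = 34,440 zł
  289,000 zł × 20% = 57,800 zł
  → 120,800 zł
  Less research credit 115,000 zł → 5,800 zł

Tentative minimum tax:
  Adjusted income: 892,000 zł + 116,000 zł + 203,000 zł + 50,000 zł + 183,000 zł = 1,444,000 zł
  Exemption: 25% × (1,444,000 zł − 822,000 zł) = 155,500 zł ≥ 64,000 zł, so the exemption is fully phased out
  Base: 1,444,000 zł − 0 zł = 1,444,000 zł
  1,444,000 zł × 17% = 245,480 zł

245,480 zł > 5,800 zł, so the tentative minimum tax is the binding amount.

245,480 zł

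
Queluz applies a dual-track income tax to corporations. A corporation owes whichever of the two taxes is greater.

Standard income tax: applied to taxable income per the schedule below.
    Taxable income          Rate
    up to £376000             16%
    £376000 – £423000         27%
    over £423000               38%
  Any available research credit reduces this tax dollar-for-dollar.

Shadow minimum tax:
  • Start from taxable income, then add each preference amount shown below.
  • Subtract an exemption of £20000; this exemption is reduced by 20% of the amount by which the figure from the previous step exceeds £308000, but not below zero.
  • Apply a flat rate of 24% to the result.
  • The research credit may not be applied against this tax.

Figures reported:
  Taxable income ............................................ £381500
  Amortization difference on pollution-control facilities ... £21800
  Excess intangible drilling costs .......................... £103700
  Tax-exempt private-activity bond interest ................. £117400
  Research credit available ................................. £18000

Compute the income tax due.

Shadow minimum tax:
  Adjusted income: £381500 + £21800 + £103700 + £117400 = £624400
  Exemption: 20% × (£624400 − £308000) = £63280 ≥ £20000, so the exemption is fully phased out
  Base: £624400 − £0 = £624400
  £624400 × 24% = £149856

Standard income tax:
  £376000 × 16% = £60160
  £5500 × 27% = £1485
  → £61645
  Less research credit £18000 → £43645

£149856 > £43645, so the shadow minimum tax is the binding amount.

£149856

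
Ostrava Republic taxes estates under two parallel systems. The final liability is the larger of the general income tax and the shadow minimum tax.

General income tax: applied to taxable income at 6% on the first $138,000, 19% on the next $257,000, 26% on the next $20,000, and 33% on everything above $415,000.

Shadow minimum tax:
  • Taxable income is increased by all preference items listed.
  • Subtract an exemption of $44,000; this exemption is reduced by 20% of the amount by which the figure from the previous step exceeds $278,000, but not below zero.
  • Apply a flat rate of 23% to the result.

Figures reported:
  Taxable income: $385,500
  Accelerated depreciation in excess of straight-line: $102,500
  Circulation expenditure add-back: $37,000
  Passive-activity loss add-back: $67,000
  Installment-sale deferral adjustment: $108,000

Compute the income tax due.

$161,000

Shadow minimum tax:
  Adjusted income: $385,500 + $102,500 + $37,000 + $67,000 + $108,000 = $700,000
  Exemption: 20% × ($700,000 − $278,000) = $84,400 ≥ $44,000, so the exemption is fully phased out
  Base: $700,000 − $0 = $700,000
  $700,000 × 23% = $161,000

General income tax:
  $138,000 × 6% = $8,280
  $247,500 × 19% = $47,025
  → $55,305

$161,000 > $55,305, so the shadow minimum tax is the binding amount.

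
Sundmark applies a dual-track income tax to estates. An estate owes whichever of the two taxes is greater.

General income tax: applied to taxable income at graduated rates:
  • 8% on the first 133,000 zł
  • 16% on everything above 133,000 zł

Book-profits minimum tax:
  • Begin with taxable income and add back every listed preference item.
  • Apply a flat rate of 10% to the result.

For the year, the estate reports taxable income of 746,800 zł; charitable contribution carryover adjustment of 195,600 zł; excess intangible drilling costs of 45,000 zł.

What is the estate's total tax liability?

108,848 zł

Book-profits minimum tax:
  Adjusted income: 746,800 zł + 195,600 zł + 45,000 zł = 987,400 zł
  987,400 zł × 10% = 98,740 zł

General income tax:
  133,000 zł × 8% = 10,640 zł
  613,800 zł × 16% = 98,208 zł
  → 108,848 zł

108,848 zł > 98,740 zł, so the general income tax governs.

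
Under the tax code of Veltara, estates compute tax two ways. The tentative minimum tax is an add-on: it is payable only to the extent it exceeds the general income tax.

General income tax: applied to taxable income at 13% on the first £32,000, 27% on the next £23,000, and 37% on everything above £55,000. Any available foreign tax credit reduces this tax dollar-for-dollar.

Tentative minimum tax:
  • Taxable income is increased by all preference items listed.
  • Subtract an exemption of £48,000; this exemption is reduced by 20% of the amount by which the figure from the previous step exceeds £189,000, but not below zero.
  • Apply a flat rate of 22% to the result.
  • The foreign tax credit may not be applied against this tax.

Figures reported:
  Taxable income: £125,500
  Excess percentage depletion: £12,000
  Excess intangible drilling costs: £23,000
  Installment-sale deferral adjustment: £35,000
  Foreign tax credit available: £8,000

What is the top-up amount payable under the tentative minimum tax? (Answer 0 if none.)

General income tax:
  £32,000 × 13% = £4,160
  £23,000 × 27% = £6,210
  £70,500 × 37% = £26,085
  → £36,455
  Less foreign tax credit £8,000 → £28,455

Tentative minimum tax:
  Adjusted income: £125,500 + £12,000 + £23,000 + £35,000 = £195,500
  Exemption: £48,000 − 20% × (£195,500 − £189,000) = £48,000 − £1,300 = £46,700
  Base: £195,500 − £46,700 = £148,800
  £148,800 × 22% = £32,736

Excess of tentative minimum tax over general income tax: £32,736 − £28,455 = £4,281.

£4,281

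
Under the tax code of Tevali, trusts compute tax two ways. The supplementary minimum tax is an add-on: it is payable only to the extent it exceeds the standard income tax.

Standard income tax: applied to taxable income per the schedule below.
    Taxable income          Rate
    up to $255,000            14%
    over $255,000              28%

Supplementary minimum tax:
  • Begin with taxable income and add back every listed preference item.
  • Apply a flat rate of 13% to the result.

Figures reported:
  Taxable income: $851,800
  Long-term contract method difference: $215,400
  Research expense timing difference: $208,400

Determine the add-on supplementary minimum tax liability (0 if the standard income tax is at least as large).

$0

Standard income tax:
  $255,000 × 14% = $35,700
  $596,800 × 28% = $167,104
  → $202,804

Supplementary minimum tax:
  Adjusted income: $851,800 + $215,400 + $208,400 = $1,275,600
  $1,275,600 × 13% = $165,828

$165,828 ≤ $202,804, so no add-on is due.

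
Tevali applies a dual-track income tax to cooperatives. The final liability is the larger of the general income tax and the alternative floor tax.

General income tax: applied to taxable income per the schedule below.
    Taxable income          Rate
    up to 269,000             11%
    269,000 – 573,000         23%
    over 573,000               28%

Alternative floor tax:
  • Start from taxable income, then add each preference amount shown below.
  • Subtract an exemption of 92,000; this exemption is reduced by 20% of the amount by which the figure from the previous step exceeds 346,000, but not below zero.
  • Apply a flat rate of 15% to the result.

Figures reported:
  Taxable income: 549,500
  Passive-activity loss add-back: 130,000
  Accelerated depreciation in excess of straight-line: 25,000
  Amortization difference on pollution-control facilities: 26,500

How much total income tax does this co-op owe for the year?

107,400

General income tax:
  269,000 × 11% = 29,590
  280,500 × 23% = 64,515
  → 94,105

Alternative floor tax:
  Adjusted income: 549,500 + 130,000 + 25,000 + 26,500 = 731,000
  Exemption: 92,000 − 20% × (731,000 − 346,000) = 92,000 − 77,000 = 15,000
  Base: 731,000 − 15,000 = 716,000
  716,000 × 15% = 107,400

107,400 > 94,105, so the alternative floor tax is the binding amount.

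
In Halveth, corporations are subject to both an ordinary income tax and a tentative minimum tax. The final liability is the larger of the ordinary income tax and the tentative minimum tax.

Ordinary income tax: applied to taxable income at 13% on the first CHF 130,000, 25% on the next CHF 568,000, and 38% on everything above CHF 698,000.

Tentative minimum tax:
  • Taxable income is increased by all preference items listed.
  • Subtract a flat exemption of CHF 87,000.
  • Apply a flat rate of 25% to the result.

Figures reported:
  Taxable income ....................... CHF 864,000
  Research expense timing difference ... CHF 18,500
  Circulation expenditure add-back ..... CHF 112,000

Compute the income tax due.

Tentative minimum tax:
  Adjusted income: CHF 864,000 + CHF 18,500 + CHF 112,000 = CHF 994,500
  Less exemption CHF 87,000 → base CHF 907,500
  CHF 907,500 × 25% = CHF 226,875

Ordinary income tax:
  CHF 130,000 × 13% = CHF 16,900
  CHF 568,000 × 25% = CHF 142,000
  CHF 166,000 × 38% = CHF 63,080
  → CHF 221,980

CHF 226,875 > CHF 221,980, so the tentative minimum tax is the binding amount.

CHF 226,875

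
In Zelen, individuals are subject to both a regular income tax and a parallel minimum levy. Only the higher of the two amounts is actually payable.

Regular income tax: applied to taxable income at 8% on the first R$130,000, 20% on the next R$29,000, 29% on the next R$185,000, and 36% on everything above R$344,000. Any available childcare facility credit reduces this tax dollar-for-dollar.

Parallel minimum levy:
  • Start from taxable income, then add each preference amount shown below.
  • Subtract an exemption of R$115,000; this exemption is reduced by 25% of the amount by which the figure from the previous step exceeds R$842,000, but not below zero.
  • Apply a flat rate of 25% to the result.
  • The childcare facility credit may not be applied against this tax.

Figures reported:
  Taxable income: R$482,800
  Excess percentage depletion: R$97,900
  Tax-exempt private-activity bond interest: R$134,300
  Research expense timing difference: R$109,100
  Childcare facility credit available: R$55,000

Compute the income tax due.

Regular income tax:
  R$130,000 × 8% = R$10,400
  R$29,000 × 20% = R$5,800
  R$185,000 × 29% = R$53,650
  R$138,800 × 36% = R$49,968
  → R$119,818
  Less childcare facility credit R$55,000 → R$64,818

Parallel minimum levy:
  Adjusted income: R$482,800 + R$97,900 + R$134,300 + R$109,100 = R$824,100
  Exemption: R$824,100 ≤ R$842,000, so full R$115,000 applies
  Base: R$824,100 − R$115,000 = R$709,100
  R$709,100 × 25% = R$177,275

R$177,275 > R$64,818, so the parallel minimum levy is the binding amount.

R$177,275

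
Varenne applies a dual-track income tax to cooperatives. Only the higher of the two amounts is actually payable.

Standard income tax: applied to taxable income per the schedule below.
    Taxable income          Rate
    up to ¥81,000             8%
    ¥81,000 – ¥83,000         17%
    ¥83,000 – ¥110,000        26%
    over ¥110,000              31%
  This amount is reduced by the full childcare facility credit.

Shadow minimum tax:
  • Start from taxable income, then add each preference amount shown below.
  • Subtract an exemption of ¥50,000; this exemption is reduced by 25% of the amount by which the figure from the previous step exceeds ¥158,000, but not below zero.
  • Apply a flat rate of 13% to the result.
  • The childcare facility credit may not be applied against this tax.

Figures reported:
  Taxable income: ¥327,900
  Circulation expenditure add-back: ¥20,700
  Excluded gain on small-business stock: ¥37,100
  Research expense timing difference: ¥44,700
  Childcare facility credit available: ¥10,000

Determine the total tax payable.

Standard income tax:
  ¥81,000 × 8% = ¥6,480
  ¥2,000 × 17% = ¥340
  ¥27,000 × 26% = ¥7,020
  ¥217,900 × 31% = ¥67,549
  → ¥81,389
  Less childcare facility credit ¥10,000 → ¥71,389

Shadow minimum tax:
  Adjusted income: ¥327,900 + ¥20,700 + ¥37,100 + ¥44,700 = ¥430,400
  Exemption: 25% × (¥430,400 − ¥158,000) = ¥68,100 ≥ ¥50,000, so the exemption is fully phased out
  Base: ¥430,400 − ¥0 = ¥430,400
  ¥430,400 × 13% = ¥55,952

¥71,389 > ¥55,952, so the standard income tax governs.

¥71,389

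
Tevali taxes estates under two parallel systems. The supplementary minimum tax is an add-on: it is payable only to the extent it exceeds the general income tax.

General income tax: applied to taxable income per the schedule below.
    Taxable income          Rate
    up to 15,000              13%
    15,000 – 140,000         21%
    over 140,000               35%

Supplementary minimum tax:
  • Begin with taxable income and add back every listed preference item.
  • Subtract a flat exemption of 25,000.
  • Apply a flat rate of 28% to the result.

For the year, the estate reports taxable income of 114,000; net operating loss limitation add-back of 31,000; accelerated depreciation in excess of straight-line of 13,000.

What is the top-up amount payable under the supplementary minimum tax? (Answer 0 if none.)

Supplementary minimum tax:
  Adjusted income: 114,000 + 31,000 + 13,000 = 158,000
  Less exemption 25,000 → base 133,000
  133,000 × 28% = 37,240

General income tax:
  15,000 × 13% = 1,950
  99,000 × 21% = 20,790
  → 22,740

Excess of supplementary minimum tax over general income tax: 37,240 − 22,740 = 14,500.

14,500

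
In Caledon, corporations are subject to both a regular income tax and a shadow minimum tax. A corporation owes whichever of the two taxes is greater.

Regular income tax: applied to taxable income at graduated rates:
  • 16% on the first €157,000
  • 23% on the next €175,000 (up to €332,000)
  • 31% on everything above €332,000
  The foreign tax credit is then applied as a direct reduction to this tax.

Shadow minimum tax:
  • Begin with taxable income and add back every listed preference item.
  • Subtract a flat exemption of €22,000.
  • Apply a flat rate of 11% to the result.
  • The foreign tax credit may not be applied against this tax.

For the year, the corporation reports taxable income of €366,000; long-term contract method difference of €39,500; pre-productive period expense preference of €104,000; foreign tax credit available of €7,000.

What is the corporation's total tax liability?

Regular income tax:
  €157,000 × 16% = €25,120
  €175,000 × 23% = €40,250
  €34,000 × 31% = €10,540
  → €75,910
  Less foreign tax credit €7,000 → €68,910

Shadow minimum tax:
  Adjusted income: €366,000 + €39,500 + €104,000 = €509,500
  Less exemption €22,000 → base €487,500
  €487,500 × 11% = €53,625

€68,910 > €53,625, so the regular income tax governs.

€68,910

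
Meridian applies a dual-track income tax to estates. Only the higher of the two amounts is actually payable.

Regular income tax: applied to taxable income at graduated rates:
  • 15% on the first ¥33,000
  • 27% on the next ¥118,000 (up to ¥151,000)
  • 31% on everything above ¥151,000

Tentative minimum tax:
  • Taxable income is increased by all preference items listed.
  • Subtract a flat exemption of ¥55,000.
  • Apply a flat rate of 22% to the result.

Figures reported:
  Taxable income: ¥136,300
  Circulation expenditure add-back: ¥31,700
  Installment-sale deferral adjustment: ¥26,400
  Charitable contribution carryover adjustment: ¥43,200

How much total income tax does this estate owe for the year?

Tentative minimum tax:
  Adjusted income: ¥136,300 + ¥31,700 + ¥26,400 + ¥43,200 = ¥237,600
  Less exemption ¥55,000 → base ¥182,600
  ¥182,600 × 22% = ¥40,172

Regular income tax:
  ¥33,000 × 15% = ¥4,950
  ¥103,300 × 27% = ¥27,891
  → ¥32,841

¥40,172 > ¥32,841, so the tentative minimum tax is the binding amount.

¥40,172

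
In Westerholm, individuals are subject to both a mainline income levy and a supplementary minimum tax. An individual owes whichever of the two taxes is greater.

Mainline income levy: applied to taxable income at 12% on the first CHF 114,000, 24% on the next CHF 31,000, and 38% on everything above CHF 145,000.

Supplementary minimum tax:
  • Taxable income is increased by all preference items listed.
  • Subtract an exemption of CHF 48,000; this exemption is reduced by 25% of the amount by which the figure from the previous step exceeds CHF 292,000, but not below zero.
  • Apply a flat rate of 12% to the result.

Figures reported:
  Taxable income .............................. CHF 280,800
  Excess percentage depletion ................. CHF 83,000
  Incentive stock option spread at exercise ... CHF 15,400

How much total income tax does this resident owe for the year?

Mainline income levy:
  CHF 114,000 × 12% = CHF 13,680
  CHF 31,000 × 24% = CHF 7,440
  CHF 135,800 × 38% = CHF 51,604
  → CHF 72,724

Supplementary minimum tax:
  Adjusted income: CHF 280,800 + CHF 83,000 + CHF 15,400 = CHF 379,200
  Exemption: CHF 48,000 − 25% × (CHF 379,200 − CHF 292,000) = CHF 48,000 − CHF 21,800 = CHF 26,200
  Base: CHF 379,200 − CHF 26,200 = CHF 353,000
  CHF 353,000 × 12% = CHF 42,360

CHF 72,724 > CHF 42,360, so the mainline income levy governs.

CHF 72,724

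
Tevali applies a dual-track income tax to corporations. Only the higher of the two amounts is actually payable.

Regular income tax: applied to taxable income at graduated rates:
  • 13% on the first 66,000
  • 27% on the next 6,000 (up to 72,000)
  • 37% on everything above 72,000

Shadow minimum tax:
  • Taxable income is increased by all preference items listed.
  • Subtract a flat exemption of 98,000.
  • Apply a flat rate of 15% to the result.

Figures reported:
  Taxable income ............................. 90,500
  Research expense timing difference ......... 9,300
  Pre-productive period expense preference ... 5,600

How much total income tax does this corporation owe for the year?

Regular income tax:
  66,000 × 13% = 8,580
  6,000 × 27% = 1,620
  18,500 × 37% = 6,845
  → 17,045

Shadow minimum tax:
  Adjusted income: 90,500 + 9,300 + 5,600 = 105,400
  Less exemption 98,000 → base 7,400
  7,400 × 15% = 1,110

17,045 > 1,110, so the regular income tax governs.

17,045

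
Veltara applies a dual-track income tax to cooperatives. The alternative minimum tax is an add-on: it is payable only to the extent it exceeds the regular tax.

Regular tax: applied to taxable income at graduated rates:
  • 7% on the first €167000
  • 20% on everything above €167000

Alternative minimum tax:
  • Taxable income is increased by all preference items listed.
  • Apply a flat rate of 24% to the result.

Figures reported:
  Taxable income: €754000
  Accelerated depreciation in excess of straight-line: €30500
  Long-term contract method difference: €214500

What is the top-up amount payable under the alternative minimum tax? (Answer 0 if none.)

€110670

Regular tax:
  €167000 × 7% = €11690
  €587000 × 20% = €117400
  → €129090

Alternative minimum tax:
  Adjusted income: €754000 + €30500 + €214500 = €999000
  €999000 × 24% = €239760

Excess of alternative minimum tax over regular tax: €239760 − €129090 = €110670.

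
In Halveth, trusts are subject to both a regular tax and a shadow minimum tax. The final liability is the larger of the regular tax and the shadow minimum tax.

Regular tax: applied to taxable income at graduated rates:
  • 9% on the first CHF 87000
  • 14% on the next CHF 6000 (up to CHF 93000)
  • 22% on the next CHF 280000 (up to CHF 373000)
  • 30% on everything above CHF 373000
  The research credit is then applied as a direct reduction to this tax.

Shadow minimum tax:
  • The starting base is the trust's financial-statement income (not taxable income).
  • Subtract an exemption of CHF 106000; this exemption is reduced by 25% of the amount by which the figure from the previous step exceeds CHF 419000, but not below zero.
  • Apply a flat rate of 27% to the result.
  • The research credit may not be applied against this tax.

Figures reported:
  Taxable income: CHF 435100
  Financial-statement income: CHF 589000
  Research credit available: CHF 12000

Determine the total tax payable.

Shadow minimum tax:
  Base (financial-statement income): CHF 589000
  Exemption: CHF 106000 − 25% × (CHF 589000 − CHF 419000) = CHF 106000 − CHF 42500 = CHF 63500
  Base: CHF 589000 − CHF 63500 = CHF 525500
  CHF 525500 × 27% = CHF 141885

Regular tax:
  CHF 87000 × 9% = CHF 7830
  CHF 6000 × 14% = CHF 840
  CHF 280000 × 22% = CHF 61600
  CHF 62100 × 30% = CHF 18630
  → CHF 88900
  Less research credit CHF 12000 → CHF 76900

CHF 141885 > CHF 76900, so the shadow minimum tax is the binding amount.

CHF 141885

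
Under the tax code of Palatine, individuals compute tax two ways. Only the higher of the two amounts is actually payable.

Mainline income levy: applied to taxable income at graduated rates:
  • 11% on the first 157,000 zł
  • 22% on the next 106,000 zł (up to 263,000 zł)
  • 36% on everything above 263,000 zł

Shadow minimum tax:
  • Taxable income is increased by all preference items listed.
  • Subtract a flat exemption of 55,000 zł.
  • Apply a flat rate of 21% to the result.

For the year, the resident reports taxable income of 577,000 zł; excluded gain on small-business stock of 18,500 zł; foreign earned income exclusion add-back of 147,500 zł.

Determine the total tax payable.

153,630 zł

Shadow minimum tax:
  Adjusted income: 577,000 zł + 18,500 zł + 147,500 zł = 743,000 zł
  Less exemption 55,000 zł → base 688,000 zł
  688,000 zł × 21% = 144,480 zł

Mainline income levy:
  157,000 zł × 11% = 17,270 zł
  106,000 zł × 22% = 23,320 zł
  314,000 zł × 36% = 113,040 zł
  → 153,630 zł

153,630 zł > 144,480 zł, so the mainline income levy governs.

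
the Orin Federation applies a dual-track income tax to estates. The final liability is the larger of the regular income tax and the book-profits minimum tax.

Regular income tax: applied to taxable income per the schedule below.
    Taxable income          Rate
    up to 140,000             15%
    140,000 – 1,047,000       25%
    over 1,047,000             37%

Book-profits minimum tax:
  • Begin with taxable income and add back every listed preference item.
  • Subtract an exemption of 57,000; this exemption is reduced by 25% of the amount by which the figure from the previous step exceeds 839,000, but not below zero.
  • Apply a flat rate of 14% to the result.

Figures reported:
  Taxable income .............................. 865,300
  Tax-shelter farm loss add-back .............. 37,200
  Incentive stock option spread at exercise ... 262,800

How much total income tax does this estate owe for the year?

202,325

Regular income tax:
  140,000 × 15% = 21,000
  725,300 × 25% = 181,325
  → 202,325

Book-profits minimum tax:
  Adjusted income: 865,300 + 37,200 + 262,800 = 1,165,300
  Exemption: 25% × (1,165,300 − 839,000) = 81,575 ≥ 57,000, so the exemption is fully phased out
  Base: 1,165,300 − 0 = 1,165,300
  1,165,300 × 14% = 163,142

202,325 > 163,142, so the regular income tax governs.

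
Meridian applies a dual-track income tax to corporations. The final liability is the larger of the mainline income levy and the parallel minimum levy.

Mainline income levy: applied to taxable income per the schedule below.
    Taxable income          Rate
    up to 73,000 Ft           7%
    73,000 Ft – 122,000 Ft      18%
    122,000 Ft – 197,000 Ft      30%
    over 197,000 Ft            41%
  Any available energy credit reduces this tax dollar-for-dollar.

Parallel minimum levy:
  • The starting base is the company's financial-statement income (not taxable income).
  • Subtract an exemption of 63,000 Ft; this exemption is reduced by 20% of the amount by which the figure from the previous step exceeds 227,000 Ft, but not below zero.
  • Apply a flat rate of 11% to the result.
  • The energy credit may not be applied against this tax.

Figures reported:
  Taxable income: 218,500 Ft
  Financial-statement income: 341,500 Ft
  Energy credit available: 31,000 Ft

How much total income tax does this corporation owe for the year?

33,154 Ft

Parallel minimum levy:
  Base (financial-statement income): 341,500 Ft
  Exemption: 63,000 Ft − 20% × (341,500 Ft − 227,000 Ft) = 63,000 Ft − 22,900 Ft = 40,100 Ft
  Base: 341,500 Ft − 40,100 Ft = 301,400 Ft
  301,400 Ft × 11% = 33,154 Ft

Mainline income levy:
  73,000 Ft × 7% = 5,110 Ft
  49,000 Ft × 18% = 8,820 Ft
  75,000 Ft × 30% = 22,500 Ft
  21,500 Ft × 41% = 8,815 Ft
  → 45,245 Ft
  Less energy credit 31,000 Ft → 14,245 Ft

33,154 Ft > 14,245 Ft, so the parallel minimum levy is the binding amount.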